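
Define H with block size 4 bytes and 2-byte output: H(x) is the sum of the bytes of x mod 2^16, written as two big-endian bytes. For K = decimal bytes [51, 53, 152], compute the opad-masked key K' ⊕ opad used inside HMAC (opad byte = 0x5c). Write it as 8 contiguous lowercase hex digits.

Key decimal bytes [51, 53, 152] = 33 35 98 is 3 bytes ≤ B = 4; zero-pad to 4 bytes: K' = 33 35 98 00.
XOR each byte with 0x5c: 33⊕5c=6f, 35⊕5c=69, 98⊕5c=c4, 00⊕5c=5c.

6f69c45c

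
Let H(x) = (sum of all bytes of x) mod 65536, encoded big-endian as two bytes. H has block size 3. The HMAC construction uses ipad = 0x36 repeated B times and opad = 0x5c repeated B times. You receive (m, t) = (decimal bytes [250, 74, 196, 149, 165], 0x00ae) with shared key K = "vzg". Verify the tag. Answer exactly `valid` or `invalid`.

Key "vzg" = 76 7a 67 is exactly B = 3 bytes: K' = 76 7a 67.
K' ⊕ ipad = 40 4c 51; K' ⊕ opad = 2a 26 3b.
Inner hash: sum = 64+76+81+250+74+196+149+165 = 1055 → 04 1f.
Outer hash (recomputed tag): sum = 42+38+59+4+31 = 174 → 00 ae.
Recomputed tag = 00ae; claimed = 00ae → match.

valid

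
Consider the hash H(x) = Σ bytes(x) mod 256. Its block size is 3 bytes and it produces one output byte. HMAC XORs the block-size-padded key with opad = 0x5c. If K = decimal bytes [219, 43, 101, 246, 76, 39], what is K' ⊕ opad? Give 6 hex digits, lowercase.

Key decimal bytes [219, 43, 101, 246, 76, 39] = db 2b 65 f6 4c 27 is 6 bytes > B = 3, so hash it first: H(key) = d4, then zero-pad to 3 bytes: K' = d4 00 00.
XOR each byte with 0x5c: d4⊕5c=88, 00⊕5c=5c, 00⊕5c=5c.

885c5c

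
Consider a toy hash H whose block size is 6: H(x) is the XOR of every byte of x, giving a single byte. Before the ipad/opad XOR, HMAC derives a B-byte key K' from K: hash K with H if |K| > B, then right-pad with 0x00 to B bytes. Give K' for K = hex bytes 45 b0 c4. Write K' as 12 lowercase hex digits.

Key hex bytes 45 b0 c4 is 3 bytes ≤ B = 6; zero-pad to 6 bytes: K' = 45 b0 c4 00 00 00.

45b0c4000000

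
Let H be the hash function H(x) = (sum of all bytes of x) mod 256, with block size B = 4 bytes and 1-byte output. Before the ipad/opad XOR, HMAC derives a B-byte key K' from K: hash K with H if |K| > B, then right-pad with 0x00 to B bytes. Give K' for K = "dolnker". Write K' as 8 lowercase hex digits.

ef000000

|K| = 7 > B = 4, so first hash the key.
H(K): sum = 100+111+108+110+107+101+114 = 751; mod 256 = 239 → ef.
Zero-pad H(K) = ef to 4 bytes: K' = ef 00 00 00.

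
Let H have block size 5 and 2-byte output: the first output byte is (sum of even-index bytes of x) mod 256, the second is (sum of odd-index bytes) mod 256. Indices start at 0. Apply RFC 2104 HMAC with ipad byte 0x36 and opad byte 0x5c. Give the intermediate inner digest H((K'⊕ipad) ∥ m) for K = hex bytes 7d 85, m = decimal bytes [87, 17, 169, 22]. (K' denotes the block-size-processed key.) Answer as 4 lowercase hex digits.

Key hex bytes 7d 85 is 2 bytes ≤ B = 5; zero-pad to 5 bytes: K' = 7d 85 00 00 00.
K' ⊕ ipad = 4b b3 36 36 36.
Inner input = 4b b3 36 36 36 ∥ 57 11 a9 16.
Inner hash: even-index sum = 222 mod 256 = 222; odd-index sum = 489 mod 256 = 233 → de e9.

dee9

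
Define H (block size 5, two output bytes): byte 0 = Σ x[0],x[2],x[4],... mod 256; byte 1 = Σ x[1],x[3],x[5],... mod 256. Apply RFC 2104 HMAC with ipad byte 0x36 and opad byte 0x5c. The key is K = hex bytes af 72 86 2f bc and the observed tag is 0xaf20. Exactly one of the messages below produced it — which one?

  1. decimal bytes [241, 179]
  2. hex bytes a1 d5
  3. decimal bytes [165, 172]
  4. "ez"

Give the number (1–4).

3

Key hex bytes af 72 86 2f bc is exactly B = 5 bytes: K' = af 72 86 2f bc.
K' ⊕ ipad = 99 44 b0 19 8a; K' ⊕ opad = f3 2e da 73 e0.
m1: inner = H(99 44 b0 19 8a f1 b3) = 86 4e; tag = H(f3 2e da 73 e0 86 4e) = fb27
m2: inner = H(99 44 b0 19 8a a1 d5) = a8 fe; tag = H(f3 2e da 73 e0 a8 fe) = ab49
m3: inner = H(99 44 b0 19 8a a5 ac) = 7f 02; tag = H(f3 2e da 73 e0 7f 02) = af20 ← matches
m4: inner = H(99 44 b0 19 8a 65 7a) = 4d c2; tag = H(f3 2e da 73 e0 4d c2) = 6fee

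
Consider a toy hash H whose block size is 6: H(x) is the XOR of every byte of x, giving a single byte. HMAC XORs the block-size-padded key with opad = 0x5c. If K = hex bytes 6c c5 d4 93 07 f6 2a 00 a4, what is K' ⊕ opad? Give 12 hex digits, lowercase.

cd5c5c5c5c5c

Key hex bytes 6c c5 d4 93 07 f6 2a 00 a4 is 9 bytes > B = 6, so hash it first: H(key) = 91, then zero-pad to 6 bytes: K' = 91 00 00 00 00 00.
XOR each byte with 0x5c: 91⊕5c=cd, 00⊕5c=5c, 00⊕5c=5c, 00⊕5c=5c, 00⊕5c=5c, 00⊕5c=5c.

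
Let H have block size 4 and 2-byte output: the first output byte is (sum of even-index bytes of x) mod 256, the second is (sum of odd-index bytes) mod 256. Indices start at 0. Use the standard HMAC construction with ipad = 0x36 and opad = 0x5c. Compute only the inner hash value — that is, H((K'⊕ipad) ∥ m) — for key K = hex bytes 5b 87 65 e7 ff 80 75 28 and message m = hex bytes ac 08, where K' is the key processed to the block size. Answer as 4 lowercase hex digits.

e45e

Key hex bytes 5b 87 65 e7 ff 80 75 28 is 8 bytes > B = 4, so hash it first: H(key) = 34 16, then zero-pad to 4 bytes: K' = 34 16 00 00.
K' ⊕ ipad = 02 20 36 36.
Inner input = 02 20 36 36 ∥ ac 08.
Inner hash: even-index sum = 228 mod 256 = 228; odd-index sum = 94 mod 256 = 94 → e4 5e.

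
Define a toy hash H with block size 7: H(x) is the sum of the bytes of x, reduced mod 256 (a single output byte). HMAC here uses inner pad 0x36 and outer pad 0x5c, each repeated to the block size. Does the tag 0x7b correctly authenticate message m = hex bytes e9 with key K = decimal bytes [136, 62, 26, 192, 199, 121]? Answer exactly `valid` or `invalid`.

valid

Key decimal bytes [136, 62, 26, 192, 199, 121] = 88 3e 1a c0 c7 79 is 6 bytes ≤ B = 7; zero-pad to 7 bytes: K' = 88 3e 1a c0 c7 79 00.
K' ⊕ ipad = be 08 2c f6 f1 4f 36; K' ⊕ opad = d4 62 46 9c 9b 25 5c.
Inner hash: sum = 190+8+44+246+241+79+54+233 = 1095; mod 256 = 71 → 47.
Outer hash (recomputed tag): sum = 212+98+70+156+155+37+92+71 = 891; mod 256 = 123 → 7b.
Recomputed tag = 7b; claimed = 7b → match.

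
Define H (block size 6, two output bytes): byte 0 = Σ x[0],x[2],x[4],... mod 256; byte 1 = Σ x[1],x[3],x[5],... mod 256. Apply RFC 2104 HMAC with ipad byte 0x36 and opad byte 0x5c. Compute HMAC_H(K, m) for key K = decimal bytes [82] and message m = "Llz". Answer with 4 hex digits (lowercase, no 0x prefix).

5c22

Key decimal bytes [82] = 52 is 1 byte ≤ B = 6; zero-pad to 6 bytes: K' = 52 00 00 00 00 00.
K' ⊕ ipad = 64 36 36 36 36 36.  K' ⊕ opad = 0e 5c 5c 5c 5c 5c.
Inner input = (K'⊕ipad) ∥ m = 64 36 36 36 36 36 ∥ 4c 6c 7a.
Inner hash: even-index sum = 406 mod 256 = 150; odd-index sum = 270 mod 256 = 14 → 96 0e.
Outer input = (K'⊕opad) ∥ inner = 0e 5c 5c 5c 5c 5c ∥ 96 0e.
Outer hash (tag): even-index sum = 348 mod 256 = 92; odd-index sum = 290 mod 256 = 34 → 5c 22.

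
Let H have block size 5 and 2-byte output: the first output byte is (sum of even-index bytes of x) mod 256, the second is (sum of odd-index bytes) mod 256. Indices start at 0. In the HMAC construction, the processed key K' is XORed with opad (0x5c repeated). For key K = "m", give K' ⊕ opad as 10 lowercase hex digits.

Key "m" = 6d is 1 byte ≤ B = 5; zero-pad to 5 bytes: K' = 6d 00 00 00 00.
XOR each byte with 0x5c: 6d⊕5c=31, 00⊕5c=5c, 00⊕5c=5c, 00⊕5c=5c, 00⊕5c=5c.

315c5c5c5c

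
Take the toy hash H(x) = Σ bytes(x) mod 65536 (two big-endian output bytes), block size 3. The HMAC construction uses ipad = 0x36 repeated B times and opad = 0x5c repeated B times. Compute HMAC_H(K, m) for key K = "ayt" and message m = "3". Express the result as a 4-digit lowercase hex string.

00a6

Key "ayt" = 61 79 74 is exactly B = 3 bytes: K' = 61 79 74.
K' ⊕ ipad = 57 4f 42.  K' ⊕ opad = 3d 25 28.
Inner input = (K'⊕ipad) ∥ m = 57 4f 42 ∥ 33.
Inner hash: sum = 87+79+66+51 = 283 → 01 1b.
Outer input = (K'⊕opad) ∥ inner = 3d 25 28 ∥ 01 1b.
Outer hash (tag): sum = 61+37+40+1+27 = 166 → 00 a6.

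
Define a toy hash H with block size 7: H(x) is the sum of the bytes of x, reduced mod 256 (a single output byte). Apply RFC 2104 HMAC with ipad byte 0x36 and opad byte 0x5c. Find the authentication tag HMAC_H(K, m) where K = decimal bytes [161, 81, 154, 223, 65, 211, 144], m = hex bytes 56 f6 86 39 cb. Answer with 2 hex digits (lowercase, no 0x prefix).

36

Key decimal bytes [161, 81, 154, 223, 65, 211, 144] = a1 51 9a df 41 d3 90 is exactly B = 7 bytes: K' = a1 51 9a df 41 d3 90.
K' ⊕ ipad = 97 67 ac e9 77 e5 a6.  K' ⊕ opad = fd 0d c6 83 1d 8f cc.
Inner input = (K'⊕ipad) ∥ m = 97 67 ac e9 77 e5 a6 ∥ 56 f6 86 39 cb.
Inner hash: sum = 151+103+172+233+119+229+166+86+246+134+57+203 = 1899; mod 256 = 107 → 6b.
Outer input = (K'⊕opad) ∥ inner = fd 0d c6 83 1d 8f cc ∥ 6b.
Outer hash (tag): sum = 253+13+198+131+29+143+204+107 = 1078; mod 256 = 54 → 36.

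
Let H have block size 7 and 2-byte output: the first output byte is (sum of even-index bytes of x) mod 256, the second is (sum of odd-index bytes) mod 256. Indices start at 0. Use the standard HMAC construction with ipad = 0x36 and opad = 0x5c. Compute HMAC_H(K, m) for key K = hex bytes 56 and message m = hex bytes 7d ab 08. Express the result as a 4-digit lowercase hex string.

45c1

Key hex bytes 56 is 1 byte ≤ B = 7; zero-pad to 7 bytes: K' = 56 00 00 00 00 00 00.
K' ⊕ ipad = 60 36 36 36 36 36 36.  K' ⊕ opad = 0a 5c 5c 5c 5c 5c 5c.
Inner input = (K'⊕ipad) ∥ m = 60 36 36 36 36 36 36 ∥ 7d ab 08.
Inner hash: even-index sum = 429 mod 256 = 173; odd-index sum = 295 mod 256 = 39 → ad 27.
Outer input = (K'⊕opad) ∥ inner = 0a 5c 5c 5c 5c 5c 5c ∥ ad 27.
Outer hash (tag): even-index sum = 325 mod 256 = 69; odd-index sum = 449 mod 256 = 193 → 45 c1.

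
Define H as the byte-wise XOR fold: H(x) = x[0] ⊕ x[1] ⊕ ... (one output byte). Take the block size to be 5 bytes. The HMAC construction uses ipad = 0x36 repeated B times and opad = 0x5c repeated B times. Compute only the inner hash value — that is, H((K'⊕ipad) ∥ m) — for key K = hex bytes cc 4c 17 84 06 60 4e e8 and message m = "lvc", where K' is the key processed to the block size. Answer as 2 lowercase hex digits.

Key hex bytes cc 4c 17 84 06 60 4e e8 is 8 bytes > B = 5, so hash it first: H(key) = d3, then zero-pad to 5 bytes: K' = d3 00 00 00 00.
K' ⊕ ipad = e5 36 36 36 36.
Inner input = e5 36 36 36 36 ∥ 6c 76 63.
Inner hash: XOR e5⊕36⊕36⊕36⊕36⊕6c⊕76⊕63 = 9c.

9c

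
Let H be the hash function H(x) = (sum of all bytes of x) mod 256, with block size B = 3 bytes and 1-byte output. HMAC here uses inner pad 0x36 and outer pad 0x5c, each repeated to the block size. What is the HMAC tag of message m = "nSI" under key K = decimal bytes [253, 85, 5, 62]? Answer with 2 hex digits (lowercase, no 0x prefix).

9a

Key decimal bytes [253, 85, 5, 62] = fd 55 05 3e is 4 bytes > B = 3, so hash it first: H(key) = 95, then zero-pad to 3 bytes: K' = 95 00 00.
K' ⊕ ipad = a3 36 36.  K' ⊕ opad = c9 5c 5c.
Inner input = (K'⊕ipad) ∥ m = a3 36 36 ∥ 6e 53 49.
Inner hash: sum = 163+54+54+110+83+73 = 537; mod 256 = 25 → 19.
Outer input = (K'⊕opad) ∥ inner = c9 5c 5c ∥ 19.
Outer hash (tag): sum = 201+92+92+25 = 410; mod 256 = 154 → 9a.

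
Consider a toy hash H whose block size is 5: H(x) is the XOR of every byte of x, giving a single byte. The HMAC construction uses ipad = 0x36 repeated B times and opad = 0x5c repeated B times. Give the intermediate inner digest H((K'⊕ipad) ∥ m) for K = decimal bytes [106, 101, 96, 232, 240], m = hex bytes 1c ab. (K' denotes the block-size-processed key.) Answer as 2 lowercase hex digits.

Key decimal bytes [106, 101, 96, 232, 240] = 6a 65 60 e8 f0 is exactly B = 5 bytes: K' = 6a 65 60 e8 f0.
K' ⊕ ipad = 5c 53 56 de c6.
Inner input = 5c 53 56 de c6 ∥ 1c ab.
Inner hash: XOR 5c⊕53⊕56⊕de⊕c6⊕1c⊕ab = f6.

f6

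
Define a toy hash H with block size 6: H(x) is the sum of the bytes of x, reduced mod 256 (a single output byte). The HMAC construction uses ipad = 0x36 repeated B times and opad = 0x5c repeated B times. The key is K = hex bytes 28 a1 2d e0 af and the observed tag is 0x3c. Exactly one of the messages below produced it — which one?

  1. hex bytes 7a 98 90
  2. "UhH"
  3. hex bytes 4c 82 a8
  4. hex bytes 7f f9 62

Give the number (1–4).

4

Key hex bytes 28 a1 2d e0 af is 5 bytes ≤ B = 6; zero-pad to 6 bytes: K' = 28 a1 2d e0 af 00.
K' ⊕ ipad = 1e 97 1b d6 99 36; K' ⊕ opad = 74 fd 71 bc f3 5c.
m1: inner = H(1e 97 1b d6 99 36 7a 98 90) = 17; tag = H(74 fd 71 bc f3 5c 17) = 04
m2: inner = H(1e 97 1b d6 99 36 55 68 48) = 7a; tag = H(74 fd 71 bc f3 5c 7a) = 67
m3: inner = H(1e 97 1b d6 99 36 4c 82 a8) = eb; tag = H(74 fd 71 bc f3 5c eb) = d8
m4: inner = H(1e 97 1b d6 99 36 7f f9 62) = 4f; tag = H(74 fd 71 bc f3 5c 4f) = 3c ← matches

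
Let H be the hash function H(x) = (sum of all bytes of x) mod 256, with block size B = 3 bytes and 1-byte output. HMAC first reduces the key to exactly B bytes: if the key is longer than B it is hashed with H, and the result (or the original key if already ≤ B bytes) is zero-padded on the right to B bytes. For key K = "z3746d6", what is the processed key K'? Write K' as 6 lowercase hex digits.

|K| = 7 > B = 3, so first hash the key.
H(K): sum = 122+51+55+52+54+100+54 = 488; mod 256 = 232 → e8.
Zero-pad H(K) = e8 to 3 bytes: K' = e8 00 00.

e80000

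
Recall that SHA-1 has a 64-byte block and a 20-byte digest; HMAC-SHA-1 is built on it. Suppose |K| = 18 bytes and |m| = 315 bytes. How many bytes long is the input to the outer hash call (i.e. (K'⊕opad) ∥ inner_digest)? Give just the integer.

Key is 18 ≤ 64 bytes, zero-padded: |K'| = 64.
Outer input = (K'⊕opad) ∥ H(inner) → 64 + 20 = 84 bytes.

84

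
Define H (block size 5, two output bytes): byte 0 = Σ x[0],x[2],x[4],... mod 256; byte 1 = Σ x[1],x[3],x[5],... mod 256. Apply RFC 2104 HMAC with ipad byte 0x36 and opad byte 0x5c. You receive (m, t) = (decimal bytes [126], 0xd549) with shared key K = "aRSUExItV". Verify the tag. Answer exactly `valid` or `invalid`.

invalid

Key "aRSUExItV" = 61 52 53 55 45 78 49 74 56 is 9 bytes > B = 5, so hash it first: H(key) = 98 93, then zero-pad to 5 bytes: K' = 98 93 00 00 00.
K' ⊕ ipad = ae a5 36 36 36; K' ⊕ opad = c4 cf 5c 5c 5c.
Inner hash: even-index sum = 282 mod 256 = 26; odd-index sum = 345 mod 256 = 89 → 1a 59.
Outer hash (recomputed tag): even-index sum = 469 mod 256 = 213; odd-index sum = 325 mod 256 = 69 → d5 45.
Recomputed tag = d545; claimed = d549 → mismatch.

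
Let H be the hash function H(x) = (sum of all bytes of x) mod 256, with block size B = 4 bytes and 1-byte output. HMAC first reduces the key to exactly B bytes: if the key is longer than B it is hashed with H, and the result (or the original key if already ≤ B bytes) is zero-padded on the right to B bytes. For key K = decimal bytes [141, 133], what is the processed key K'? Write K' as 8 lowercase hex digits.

Key decimal bytes [141, 133] = 8d 85 is 2 bytes ≤ B = 4; zero-pad to 4 bytes: K' = 8d 85 00 00.

8d850000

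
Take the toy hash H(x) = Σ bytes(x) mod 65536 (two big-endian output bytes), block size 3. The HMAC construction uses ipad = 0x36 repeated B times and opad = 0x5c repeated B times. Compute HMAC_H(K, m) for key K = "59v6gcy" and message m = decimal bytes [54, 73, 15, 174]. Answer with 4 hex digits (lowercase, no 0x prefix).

00ce

Key "59v6gcy" = 35 39 76 36 67 63 79 is 7 bytes > B = 3, so hash it first: H(key) = 02 5d, then zero-pad to 3 bytes: K' = 02 5d 00.
K' ⊕ ipad = 34 6b 36.  K' ⊕ opad = 5e 01 5c.
Inner input = (K'⊕ipad) ∥ m = 34 6b 36 ∥ 36 49 0f ae.
Inner hash: sum = 52+107+54+54+73+15+174 = 529 → 02 11.
Outer input = (K'⊕opad) ∥ inner = 5e 01 5c ∥ 02 11.
Outer hash (tag): sum = 94+1+92+2+17 = 206 → 00 ce.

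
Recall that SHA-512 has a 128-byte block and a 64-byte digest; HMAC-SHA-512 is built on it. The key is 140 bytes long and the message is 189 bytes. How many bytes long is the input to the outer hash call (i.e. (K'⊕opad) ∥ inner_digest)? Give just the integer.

192

Key is 140 > 128 bytes, so it is hashed to 64 bytes then zero-padded to 128: |K'| = 128.
Outer input = (K'⊕opad) ∥ H(inner) → 128 + 64 = 192 bytes.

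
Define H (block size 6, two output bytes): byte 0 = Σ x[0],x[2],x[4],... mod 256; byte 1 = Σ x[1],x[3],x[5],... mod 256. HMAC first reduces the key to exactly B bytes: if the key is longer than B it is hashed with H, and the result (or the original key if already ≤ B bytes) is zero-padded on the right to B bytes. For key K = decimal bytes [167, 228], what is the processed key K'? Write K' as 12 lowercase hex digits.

a7e400000000

Key decimal bytes [167, 228] = a7 e4 is 2 bytes ≤ B = 6; zero-pad to 6 bytes: K' = a7 e4 00 00 00 00.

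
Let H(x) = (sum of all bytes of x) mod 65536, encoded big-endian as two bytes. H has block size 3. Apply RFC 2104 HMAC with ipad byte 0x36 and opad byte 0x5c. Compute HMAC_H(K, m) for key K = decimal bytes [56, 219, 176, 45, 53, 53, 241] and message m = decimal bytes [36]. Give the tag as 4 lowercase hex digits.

Key decimal bytes [56, 219, 176, 45, 53, 53, 241] = 38 db b0 2d 35 35 f1 is 7 bytes > B = 3, so hash it first: H(key) = 03 4b, then zero-pad to 3 bytes: K' = 03 4b 00.
K' ⊕ ipad = 35 7d 36.  K' ⊕ opad = 5f 17 5c.
Inner input = (K'⊕ipad) ∥ m = 35 7d 36 ∥ 24.
Inner hash: sum = 53+125+54+36 = 268 → 01 0c.
Outer input = (K'⊕opad) ∥ inner = 5f 17 5c ∥ 01 0c.
Outer hash (tag): sum = 95+23+92+1+12 = 223 → 00 df.

00df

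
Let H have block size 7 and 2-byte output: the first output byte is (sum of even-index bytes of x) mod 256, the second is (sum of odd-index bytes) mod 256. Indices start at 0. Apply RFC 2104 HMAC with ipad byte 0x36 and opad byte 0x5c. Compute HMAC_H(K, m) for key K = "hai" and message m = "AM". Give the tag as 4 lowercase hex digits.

Key "hai" = 68 61 69 is 3 bytes ≤ B = 7; zero-pad to 7 bytes: K' = 68 61 69 00 00 00 00.
K' ⊕ ipad = 5e 57 5f 36 36 36 36.  K' ⊕ opad = 34 3d 35 5c 5c 5c 5c.
Inner input = (K'⊕ipad) ∥ m = 5e 57 5f 36 36 36 36 ∥ 41 4d.
Inner hash: even-index sum = 374 mod 256 = 118; odd-index sum = 260 mod 256 = 4 → 76 04.
Outer input = (K'⊕opad) ∥ inner = 34 3d 35 5c 5c 5c 5c ∥ 76 04.
Outer hash (tag): even-index sum = 293 mod 256 = 37; odd-index sum = 363 mod 256 = 107 → 25 6b.

256b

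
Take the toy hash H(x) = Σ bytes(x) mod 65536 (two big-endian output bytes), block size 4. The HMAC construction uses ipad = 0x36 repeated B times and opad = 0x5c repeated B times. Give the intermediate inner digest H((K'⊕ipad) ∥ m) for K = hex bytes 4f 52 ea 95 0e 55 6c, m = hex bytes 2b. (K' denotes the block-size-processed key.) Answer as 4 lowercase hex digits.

Key hex bytes 4f 52 ea 95 0e 55 6c is 7 bytes > B = 4, so hash it first: H(key) = 02 ef, then zero-pad to 4 bytes: K' = 02 ef 00 00.
K' ⊕ ipad = 34 d9 36 36.
Inner input = 34 d9 36 36 ∥ 2b.
Inner hash: sum = 52+217+54+54+43 = 420 → 01 a4.

01a4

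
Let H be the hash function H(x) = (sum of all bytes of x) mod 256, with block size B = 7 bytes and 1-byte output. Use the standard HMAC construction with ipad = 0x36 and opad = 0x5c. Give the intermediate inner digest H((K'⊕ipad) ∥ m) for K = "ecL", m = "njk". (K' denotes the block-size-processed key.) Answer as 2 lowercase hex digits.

Key "ecL" = 65 63 4c is 3 bytes ≤ B = 7; zero-pad to 7 bytes: K' = 65 63 4c 00 00 00 00.
K' ⊕ ipad = 53 55 7a 36 36 36 36.
Inner input = 53 55 7a 36 36 36 36 ∥ 6e 6a 6b.
Inner hash: sum = 83+85+122+54+54+54+54+110+106+107 = 829; mod 256 = 61 → 3d.

3d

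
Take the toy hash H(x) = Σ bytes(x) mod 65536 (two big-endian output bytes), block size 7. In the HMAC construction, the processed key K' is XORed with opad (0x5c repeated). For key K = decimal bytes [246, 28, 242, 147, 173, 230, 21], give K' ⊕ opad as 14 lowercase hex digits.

aa40aecff1ba49

Key decimal bytes [246, 28, 242, 147, 173, 230, 21] = f6 1c f2 93 ad e6 15 is exactly B = 7 bytes: K' = f6 1c f2 93 ad e6 15.
XOR each byte with 0x5c: f6⊕5c=aa, 1c⊕5c=40, f2⊕5c=ae, 93⊕5c=cf, ad⊕5c=f1, e6⊕5c=ba, 15⊕5c=49.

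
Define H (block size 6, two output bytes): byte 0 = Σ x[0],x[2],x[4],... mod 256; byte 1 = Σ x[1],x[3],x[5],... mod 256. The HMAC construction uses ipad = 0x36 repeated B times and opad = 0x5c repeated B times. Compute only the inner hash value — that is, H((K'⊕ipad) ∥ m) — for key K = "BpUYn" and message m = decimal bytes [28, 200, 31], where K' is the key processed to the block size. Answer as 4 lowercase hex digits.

Key "BpUYn" = 42 70 55 59 6e is 5 bytes ≤ B = 6; zero-pad to 6 bytes: K' = 42 70 55 59 6e 00.
K' ⊕ ipad = 74 46 63 6f 58 36.
Inner input = 74 46 63 6f 58 36 ∥ 1c c8 1f.
Inner hash: even-index sum = 362 mod 256 = 106; odd-index sum = 435 mod 256 = 179 → 6a b3.

6ab3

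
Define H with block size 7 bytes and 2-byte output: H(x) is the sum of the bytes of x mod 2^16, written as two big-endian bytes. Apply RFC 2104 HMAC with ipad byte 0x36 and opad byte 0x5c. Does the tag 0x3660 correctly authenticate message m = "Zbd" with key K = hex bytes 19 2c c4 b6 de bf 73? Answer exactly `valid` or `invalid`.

invalid

Key hex bytes 19 2c c4 b6 de bf 73 is exactly B = 7 bytes: K' = 19 2c c4 b6 de bf 73.
K' ⊕ ipad = 2f 1a f2 80 e8 89 45; K' ⊕ opad = 45 70 98 ea 82 e3 2f.
Inner hash: sum = 47+26+242+128+232+137+69+90+98+100 = 1169 → 04 91.
Outer hash (recomputed tag): sum = 69+112+152+234+130+227+47+4+145 = 1120 → 04 60.
Recomputed tag = 0460; claimed = 3660 → mismatch.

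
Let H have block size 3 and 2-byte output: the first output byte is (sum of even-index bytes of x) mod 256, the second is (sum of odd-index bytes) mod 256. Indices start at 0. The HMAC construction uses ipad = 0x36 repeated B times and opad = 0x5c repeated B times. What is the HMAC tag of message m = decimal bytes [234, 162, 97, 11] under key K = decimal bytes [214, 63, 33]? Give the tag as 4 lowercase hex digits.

Key decimal bytes [214, 63, 33] = d6 3f 21 is exactly B = 3 bytes: K' = d6 3f 21.
K' ⊕ ipad = e0 09 17.  K' ⊕ opad = 8a 63 7d.
Inner input = (K'⊕ipad) ∥ m = e0 09 17 ∥ ea a2 61 0b.
Inner hash: even-index sum = 420 mod 256 = 164; odd-index sum = 340 mod 256 = 84 → a4 54.
Outer input = (K'⊕opad) ∥ inner = 8a 63 7d ∥ a4 54.
Outer hash (tag): even-index sum = 347 mod 256 = 91; odd-index sum = 263 mod 256 = 7 → 5b 07.

5b07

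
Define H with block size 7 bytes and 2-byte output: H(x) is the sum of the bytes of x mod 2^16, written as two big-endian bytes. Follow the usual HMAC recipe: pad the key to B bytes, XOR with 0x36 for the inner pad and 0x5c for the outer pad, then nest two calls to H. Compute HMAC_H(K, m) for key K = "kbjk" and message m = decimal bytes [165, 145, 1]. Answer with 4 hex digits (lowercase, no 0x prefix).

023c

Key "kbjk" = 6b 62 6a 6b is 4 bytes ≤ B = 7; zero-pad to 7 bytes: K' = 6b 62 6a 6b 00 00 00.
K' ⊕ ipad = 5d 54 5c 5d 36 36 36.  K' ⊕ opad = 37 3e 36 37 5c 5c 5c.
Inner input = (K'⊕ipad) ∥ m = 5d 54 5c 5d 36 36 36 ∥ a5 91 01.
Inner hash: sum = 93+84+92+93+54+54+54+165+145+1 = 835 → 03 43.
Outer input = (K'⊕opad) ∥ inner = 37 3e 36 37 5c 5c 5c ∥ 03 43.
Outer hash (tag): sum = 55+62+54+55+92+92+92+3+67 = 572 → 02 3c.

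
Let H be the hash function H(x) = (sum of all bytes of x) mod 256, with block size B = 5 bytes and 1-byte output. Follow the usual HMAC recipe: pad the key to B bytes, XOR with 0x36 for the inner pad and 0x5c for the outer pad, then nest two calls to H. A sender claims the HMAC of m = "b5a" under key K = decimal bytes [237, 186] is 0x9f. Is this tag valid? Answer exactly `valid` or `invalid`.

Key decimal bytes [237, 186] = ed ba is 2 bytes ≤ B = 5; zero-pad to 5 bytes: K' = ed ba 00 00 00.
K' ⊕ ipad = db 8c 36 36 36; K' ⊕ opad = b1 e6 5c 5c 5c.
Inner hash: sum = 219+140+54+54+54+98+53+97 = 769; mod 256 = 1 → 01.
Outer hash (recomputed tag): sum = 177+230+92+92+92+1 = 684; mod 256 = 172 → ac.
Recomputed tag = ac; claimed = 9f → mismatch.

invalid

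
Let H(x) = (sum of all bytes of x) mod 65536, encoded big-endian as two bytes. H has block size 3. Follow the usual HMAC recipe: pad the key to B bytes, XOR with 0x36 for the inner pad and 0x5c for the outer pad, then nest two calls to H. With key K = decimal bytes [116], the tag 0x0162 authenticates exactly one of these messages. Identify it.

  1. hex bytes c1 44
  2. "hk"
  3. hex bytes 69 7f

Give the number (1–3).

Key decimal bytes [116] = 74 is 1 byte ≤ B = 3; zero-pad to 3 bytes: K' = 74 00 00.
K' ⊕ ipad = 42 36 36; K' ⊕ opad = 28 5c 5c.
m1: inner = H(42 36 36 c1 44) = 01 b3; tag = H(28 5c 5c 01 b3) = 0194
m2: inner = H(42 36 36 68 6b) = 01 81; tag = H(28 5c 5c 01 81) = 0162 ← matches
m3: inner = H(42 36 36 69 7f) = 01 96; tag = H(28 5c 5c 01 96) = 0177

2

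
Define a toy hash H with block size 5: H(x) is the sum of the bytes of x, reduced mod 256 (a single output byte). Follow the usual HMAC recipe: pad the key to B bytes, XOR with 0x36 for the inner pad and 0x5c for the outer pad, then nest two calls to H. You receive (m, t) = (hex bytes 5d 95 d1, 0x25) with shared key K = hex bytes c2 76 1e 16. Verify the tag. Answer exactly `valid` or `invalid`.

valid

Key hex bytes c2 76 1e 16 is 4 bytes ≤ B = 5; zero-pad to 5 bytes: K' = c2 76 1e 16 00.
K' ⊕ ipad = f4 40 28 20 36; K' ⊕ opad = 9e 2a 42 4a 5c.
Inner hash: sum = 244+64+40+32+54+93+149+209 = 885; mod 256 = 117 → 75.
Outer hash (recomputed tag): sum = 158+42+66+74+92+117 = 549; mod 256 = 37 → 25.
Recomputed tag = 25; claimed = 25 → match.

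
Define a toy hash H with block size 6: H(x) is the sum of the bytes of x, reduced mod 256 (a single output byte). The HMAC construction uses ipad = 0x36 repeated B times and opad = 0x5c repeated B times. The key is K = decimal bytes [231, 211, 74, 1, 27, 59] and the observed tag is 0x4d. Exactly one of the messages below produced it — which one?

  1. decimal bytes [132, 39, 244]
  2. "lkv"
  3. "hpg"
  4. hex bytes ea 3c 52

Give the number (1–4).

Key decimal bytes [231, 211, 74, 1, 27, 59] = e7 d3 4a 01 1b 3b is exactly B = 6 bytes: K' = e7 d3 4a 01 1b 3b.
K' ⊕ ipad = d1 e5 7c 37 2d 0d; K' ⊕ opad = bb 8f 16 5d 47 67.
m1: inner = H(d1 e5 7c 37 2d 0d 84 27 f4) = 42; tag = H(bb 8f 16 5d 47 67 42) = ad
m2: inner = H(d1 e5 7c 37 2d 0d 6c 6b 76) = f0; tag = H(bb 8f 16 5d 47 67 f0) = 5b
m3: inner = H(d1 e5 7c 37 2d 0d 68 70 67) = e2; tag = H(bb 8f 16 5d 47 67 e2) = 4d ← matches
m4: inner = H(d1 e5 7c 37 2d 0d ea 3c 52) = 1b; tag = H(bb 8f 16 5d 47 67 1b) = 86

3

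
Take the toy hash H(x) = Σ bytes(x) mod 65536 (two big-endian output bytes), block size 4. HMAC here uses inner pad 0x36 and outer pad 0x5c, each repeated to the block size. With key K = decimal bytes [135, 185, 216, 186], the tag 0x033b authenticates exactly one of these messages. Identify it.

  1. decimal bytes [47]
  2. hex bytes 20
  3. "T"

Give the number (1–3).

3

Key decimal bytes [135, 185, 216, 186] = 87 b9 d8 ba is exactly B = 4 bytes: K' = 87 b9 d8 ba.
K' ⊕ ipad = b1 8f ee 8c; K' ⊕ opad = db e5 84 e6.
m1: inner = H(b1 8f ee 8c 2f) = 02 e9; tag = H(db e5 84 e6 02 e9) = 0415
m2: inner = H(b1 8f ee 8c 20) = 02 da; tag = H(db e5 84 e6 02 da) = 0406
m3: inner = H(b1 8f ee 8c 54) = 03 0e; tag = H(db e5 84 e6 03 0e) = 033b ← matches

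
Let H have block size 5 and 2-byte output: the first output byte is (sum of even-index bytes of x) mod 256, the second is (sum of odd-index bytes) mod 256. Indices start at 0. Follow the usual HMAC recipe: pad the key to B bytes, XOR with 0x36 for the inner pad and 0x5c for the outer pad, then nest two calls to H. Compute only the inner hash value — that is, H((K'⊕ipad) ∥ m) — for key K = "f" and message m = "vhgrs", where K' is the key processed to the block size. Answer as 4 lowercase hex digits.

96bc

Key "f" = 66 is 1 byte ≤ B = 5; zero-pad to 5 bytes: K' = 66 00 00 00 00.
K' ⊕ ipad = 50 36 36 36 36.
Inner input = 50 36 36 36 36 ∥ 76 68 67 72 73.
Inner hash: even-index sum = 406 mod 256 = 150; odd-index sum = 444 mod 256 = 188 → 96 bc.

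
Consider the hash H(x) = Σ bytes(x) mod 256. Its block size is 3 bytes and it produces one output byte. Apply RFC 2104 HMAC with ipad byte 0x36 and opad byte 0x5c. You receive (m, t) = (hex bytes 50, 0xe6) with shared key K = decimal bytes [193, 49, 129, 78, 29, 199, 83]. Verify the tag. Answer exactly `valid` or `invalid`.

valid

Key decimal bytes [193, 49, 129, 78, 29, 199, 83] = c1 31 81 4e 1d c7 53 is 7 bytes > B = 3, so hash it first: H(key) = f8, then zero-pad to 3 bytes: K' = f8 00 00.
K' ⊕ ipad = ce 36 36; K' ⊕ opad = a4 5c 5c.
Inner hash: sum = 206+54+54+80 = 394; mod 256 = 138 → 8a.
Outer hash (recomputed tag): sum = 164+92+92+138 = 486; mod 256 = 230 → e6.
Recomputed tag = e6; claimed = e6 → match.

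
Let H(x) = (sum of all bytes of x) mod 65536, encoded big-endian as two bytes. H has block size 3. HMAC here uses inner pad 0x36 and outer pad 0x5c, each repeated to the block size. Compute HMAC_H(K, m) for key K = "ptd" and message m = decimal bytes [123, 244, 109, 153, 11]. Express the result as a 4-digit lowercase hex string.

Key "ptd" = 70 74 64 is exactly B = 3 bytes: K' = 70 74 64.
K' ⊕ ipad = 46 42 52.  K' ⊕ opad = 2c 28 38.
Inner input = (K'⊕ipad) ∥ m = 46 42 52 ∥ 7b f4 6d 99 0b.
Inner hash: sum = 70+66+82+123+244+109+153+11 = 858 → 03 5a.
Outer input = (K'⊕opad) ∥ inner = 2c 28 38 ∥ 03 5a.
Outer hash (tag): sum = 44+40+56+3+90 = 233 → 00 e9.

00e9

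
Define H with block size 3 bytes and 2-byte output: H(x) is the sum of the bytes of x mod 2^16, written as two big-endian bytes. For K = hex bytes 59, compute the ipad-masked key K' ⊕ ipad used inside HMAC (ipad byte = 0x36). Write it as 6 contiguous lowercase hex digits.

6f3636

Key hex bytes 59 is 1 byte ≤ B = 3; zero-pad to 3 bytes: K' = 59 00 00.
XOR each byte with 0x36: 59⊕36=6f, 00⊕36=36, 00⊕36=36.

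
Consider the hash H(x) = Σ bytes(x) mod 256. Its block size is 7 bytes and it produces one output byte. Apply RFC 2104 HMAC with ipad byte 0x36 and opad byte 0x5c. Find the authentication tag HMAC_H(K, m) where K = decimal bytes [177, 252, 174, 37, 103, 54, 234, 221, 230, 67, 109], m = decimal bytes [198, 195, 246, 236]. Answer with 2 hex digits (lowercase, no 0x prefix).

Key decimal bytes [177, 252, 174, 37, 103, 54, 234, 221, 230, 67, 109] = b1 fc ae 25 67 36 ea dd e6 43 6d is 11 bytes > B = 7, so hash it first: H(key) = 7a, then zero-pad to 7 bytes: K' = 7a 00 00 00 00 00 00.
K' ⊕ ipad = 4c 36 36 36 36 36 36.  K' ⊕ opad = 26 5c 5c 5c 5c 5c 5c.
Inner input = (K'⊕ipad) ∥ m = 4c 36 36 36 36 36 36 ∥ c6 c3 f6 ec.
Inner hash: sum = 76+54+54+54+54+54+54+198+195+246+236 = 1275; mod 256 = 251 → fb.
Outer input = (K'⊕opad) ∥ inner = 26 5c 5c 5c 5c 5c 5c ∥ fb.
Outer hash (tag): sum = 38+92+92+92+92+92+92+251 = 841; mod 256 = 73 → 49.

49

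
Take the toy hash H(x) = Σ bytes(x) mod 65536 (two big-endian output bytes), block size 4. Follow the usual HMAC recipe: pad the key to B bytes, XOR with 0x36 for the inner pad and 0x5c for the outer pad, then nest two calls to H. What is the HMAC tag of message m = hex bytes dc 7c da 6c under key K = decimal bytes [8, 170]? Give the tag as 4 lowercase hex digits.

Key decimal bytes [8, 170] = 08 aa is 2 bytes ≤ B = 4; zero-pad to 4 bytes: K' = 08 aa 00 00.
K' ⊕ ipad = 3e 9c 36 36.  K' ⊕ opad = 54 f6 5c 5c.
Inner input = (K'⊕ipad) ∥ m = 3e 9c 36 36 ∥ dc 7c da 6c.
Inner hash: sum = 62+156+54+54+220+124+218+108 = 996 → 03 e4.
Outer input = (K'⊕opad) ∥ inner = 54 f6 5c 5c ∥ 03 e4.
Outer hash (tag): sum = 84+246+92+92+3+228 = 745 → 02 e9.

02e9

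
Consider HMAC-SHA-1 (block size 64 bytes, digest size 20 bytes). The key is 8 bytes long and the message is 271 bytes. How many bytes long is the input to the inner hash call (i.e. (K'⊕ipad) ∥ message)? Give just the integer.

335

Key is 8 ≤ 64 bytes, zero-padded: |K'| = 64.
Inner input = (K'⊕ipad) ∥ m → 64 + 271 = 335 bytes.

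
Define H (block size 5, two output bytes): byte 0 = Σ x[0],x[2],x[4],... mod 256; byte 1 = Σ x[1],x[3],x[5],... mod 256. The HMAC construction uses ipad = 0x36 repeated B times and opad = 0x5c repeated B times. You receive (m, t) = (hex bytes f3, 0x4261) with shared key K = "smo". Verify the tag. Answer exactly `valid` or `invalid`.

Key "smo" = 73 6d 6f is 3 bytes ≤ B = 5; zero-pad to 5 bytes: K' = 73 6d 6f 00 00.
K' ⊕ ipad = 45 5b 59 36 36; K' ⊕ opad = 2f 31 33 5c 5c.
Inner hash: even-index sum = 212 mod 256 = 212; odd-index sum = 388 mod 256 = 132 → d4 84.
Outer hash (recomputed tag): even-index sum = 322 mod 256 = 66; odd-index sum = 353 mod 256 = 97 → 42 61.
Recomputed tag = 4261; claimed = 4261 → match.

valid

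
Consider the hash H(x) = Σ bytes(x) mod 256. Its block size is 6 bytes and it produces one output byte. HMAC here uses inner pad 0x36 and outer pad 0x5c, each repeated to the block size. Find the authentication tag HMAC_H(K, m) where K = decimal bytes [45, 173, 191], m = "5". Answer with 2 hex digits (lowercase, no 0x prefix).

Key decimal bytes [45, 173, 191] = 2d ad bf is 3 bytes ≤ B = 6; zero-pad to 6 bytes: K' = 2d ad bf 00 00 00.
K' ⊕ ipad = 1b 9b 89 36 36 36.  K' ⊕ opad = 71 f1 e3 5c 5c 5c.
Inner input = (K'⊕ipad) ∥ m = 1b 9b 89 36 36 36 ∥ 35.
Inner hash: sum = 27+155+137+54+54+54+53 = 534; mod 256 = 22 → 16.
Outer input = (K'⊕opad) ∥ inner = 71 f1 e3 5c 5c 5c ∥ 16.
Outer hash (tag): sum = 113+241+227+92+92+92+22 = 879; mod 256 = 111 → 6f.

6f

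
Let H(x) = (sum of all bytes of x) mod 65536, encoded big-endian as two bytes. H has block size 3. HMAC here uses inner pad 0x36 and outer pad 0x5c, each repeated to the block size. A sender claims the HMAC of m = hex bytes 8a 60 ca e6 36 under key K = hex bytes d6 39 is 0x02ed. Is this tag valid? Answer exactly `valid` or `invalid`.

Key hex bytes d6 39 is 2 bytes ≤ B = 3; zero-pad to 3 bytes: K' = d6 39 00.
K' ⊕ ipad = e0 0f 36; K' ⊕ opad = 8a 65 5c.
Inner hash: sum = 224+15+54+138+96+202+230+54 = 1013 → 03 f5.
Outer hash (recomputed tag): sum = 138+101+92+3+245 = 579 → 02 43.
Recomputed tag = 0243; claimed = 02ed → mismatch.

invalid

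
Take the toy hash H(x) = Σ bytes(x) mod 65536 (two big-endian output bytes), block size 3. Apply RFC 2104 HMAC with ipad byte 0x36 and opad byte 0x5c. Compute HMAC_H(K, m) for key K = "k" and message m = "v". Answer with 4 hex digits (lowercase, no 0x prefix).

012f

Key "k" = 6b is 1 byte ≤ B = 3; zero-pad to 3 bytes: K' = 6b 00 00.
K' ⊕ ipad = 5d 36 36.  K' ⊕ opad = 37 5c 5c.
Inner input = (K'⊕ipad) ∥ m = 5d 36 36 ∥ 76.
Inner hash: sum = 93+54+54+118 = 319 → 01 3f.
Outer input = (K'⊕opad) ∥ inner = 37 5c 5c ∥ 01 3f.
Outer hash (tag): sum = 55+92+92+1+63 = 303 → 01 2f.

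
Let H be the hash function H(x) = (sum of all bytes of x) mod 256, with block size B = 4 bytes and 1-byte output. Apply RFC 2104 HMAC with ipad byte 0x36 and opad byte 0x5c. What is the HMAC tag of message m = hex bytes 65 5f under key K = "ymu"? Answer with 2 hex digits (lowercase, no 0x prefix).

c2

Key "ymu" = 79 6d 75 is 3 bytes ≤ B = 4; zero-pad to 4 bytes: K' = 79 6d 75 00.
K' ⊕ ipad = 4f 5b 43 36.  K' ⊕ opad = 25 31 29 5c.
Inner input = (K'⊕ipad) ∥ m = 4f 5b 43 36 ∥ 65 5f.
Inner hash: sum = 79+91+67+54+101+95 = 487; mod 256 = 231 → e7.
Outer input = (K'⊕opad) ∥ inner = 25 31 29 5c ∥ e7.
Outer hash (tag): sum = 37+49+41+92+231 = 450; mod 256 = 194 → c2.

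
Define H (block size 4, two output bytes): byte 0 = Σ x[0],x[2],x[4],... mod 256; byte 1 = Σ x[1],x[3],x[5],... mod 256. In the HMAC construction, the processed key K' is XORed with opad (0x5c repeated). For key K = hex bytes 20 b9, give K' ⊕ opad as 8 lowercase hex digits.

7ce55c5c

Key hex bytes 20 b9 is 2 bytes ≤ B = 4; zero-pad to 4 bytes: K' = 20 b9 00 00.
XOR each byte with 0x5c: 20⊕5c=7c, b9⊕5c=e5, 00⊕5c=5c, 00⊕5c=5c.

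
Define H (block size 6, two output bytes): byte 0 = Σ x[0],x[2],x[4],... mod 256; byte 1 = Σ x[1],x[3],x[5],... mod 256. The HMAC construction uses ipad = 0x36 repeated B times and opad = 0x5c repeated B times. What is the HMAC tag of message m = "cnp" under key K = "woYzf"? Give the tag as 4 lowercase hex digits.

3dfe

Key "woYzf" = 77 6f 59 7a 66 is 5 bytes ≤ B = 6; zero-pad to 6 bytes: K' = 77 6f 59 7a 66 00.
K' ⊕ ipad = 41 59 6f 4c 50 36.  K' ⊕ opad = 2b 33 05 26 3a 5c.
Inner input = (K'⊕ipad) ∥ m = 41 59 6f 4c 50 36 ∥ 63 6e 70.
Inner hash: even-index sum = 467 mod 256 = 211; odd-index sum = 329 mod 256 = 73 → d3 49.
Outer input = (K'⊕opad) ∥ inner = 2b 33 05 26 3a 5c ∥ d3 49.
Outer hash (tag): even-index sum = 317 mod 256 = 61; odd-index sum = 254 mod 256 = 254 → 3d fe.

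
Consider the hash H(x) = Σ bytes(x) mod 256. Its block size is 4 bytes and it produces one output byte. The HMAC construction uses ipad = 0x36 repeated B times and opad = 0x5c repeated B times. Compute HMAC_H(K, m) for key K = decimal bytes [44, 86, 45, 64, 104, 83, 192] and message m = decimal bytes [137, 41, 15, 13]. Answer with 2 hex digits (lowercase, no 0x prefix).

Key decimal bytes [44, 86, 45, 64, 104, 83, 192] = 2c 56 2d 40 68 53 c0 is 7 bytes > B = 4, so hash it first: H(key) = 6a, then zero-pad to 4 bytes: K' = 6a 00 00 00.
K' ⊕ ipad = 5c 36 36 36.  K' ⊕ opad = 36 5c 5c 5c.
Inner input = (K'⊕ipad) ∥ m = 5c 36 36 36 ∥ 89 29 0f 0d.
Inner hash: sum = 92+54+54+54+137+41+15+13 = 460; mod 256 = 204 → cc.
Outer input = (K'⊕opad) ∥ inner = 36 5c 5c 5c ∥ cc.
Outer hash (tag): sum = 54+92+92+92+204 = 534; mod 256 = 22 → 16.

16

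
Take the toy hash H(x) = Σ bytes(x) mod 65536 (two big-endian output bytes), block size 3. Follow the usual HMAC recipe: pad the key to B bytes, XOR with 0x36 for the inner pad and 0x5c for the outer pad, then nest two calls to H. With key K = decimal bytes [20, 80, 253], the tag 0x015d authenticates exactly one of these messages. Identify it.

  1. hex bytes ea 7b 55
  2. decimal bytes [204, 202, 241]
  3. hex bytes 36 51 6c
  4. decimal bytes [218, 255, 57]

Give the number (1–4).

4

Key decimal bytes [20, 80, 253] = 14 50 fd is exactly B = 3 bytes: K' = 14 50 fd.
K' ⊕ ipad = 22 66 cb; K' ⊕ opad = 48 0c a1.
m1: inner = H(22 66 cb ea 7b 55) = 03 0d; tag = H(48 0c a1 03 0d) = 0105
m2: inner = H(22 66 cb cc ca f1) = 03 da; tag = H(48 0c a1 03 da) = 01d2
m3: inner = H(22 66 cb 36 51 6c) = 02 46; tag = H(48 0c a1 02 46) = 013d
m4: inner = H(22 66 cb da ff 39) = 03 65; tag = H(48 0c a1 03 65) = 015d ← matches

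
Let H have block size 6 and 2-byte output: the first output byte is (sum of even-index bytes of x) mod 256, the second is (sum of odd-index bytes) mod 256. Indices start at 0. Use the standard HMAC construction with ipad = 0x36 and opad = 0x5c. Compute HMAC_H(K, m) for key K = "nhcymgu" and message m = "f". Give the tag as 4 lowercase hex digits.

feb6

Key "nhcymgu" = 6e 68 63 79 6d 67 75 is 7 bytes > B = 6, so hash it first: H(key) = b3 48, then zero-pad to 6 bytes: K' = b3 48 00 00 00 00.
K' ⊕ ipad = 85 7e 36 36 36 36.  K' ⊕ opad = ef 14 5c 5c 5c 5c.
Inner input = (K'⊕ipad) ∥ m = 85 7e 36 36 36 36 ∥ 66.
Inner hash: even-index sum = 343 mod 256 = 87; odd-index sum = 234 mod 256 = 234 → 57 ea.
Outer input = (K'⊕opad) ∥ inner = ef 14 5c 5c 5c 5c ∥ 57 ea.
Outer hash (tag): even-index sum = 510 mod 256 = 254; odd-index sum = 438 mod 256 = 182 → fe b6.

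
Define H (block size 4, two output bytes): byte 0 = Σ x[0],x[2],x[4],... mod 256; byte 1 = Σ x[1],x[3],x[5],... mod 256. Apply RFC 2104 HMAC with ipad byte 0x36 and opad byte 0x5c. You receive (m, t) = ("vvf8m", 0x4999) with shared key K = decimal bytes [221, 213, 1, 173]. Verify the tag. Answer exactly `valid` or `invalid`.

Key decimal bytes [221, 213, 1, 173] = dd d5 01 ad is exactly B = 4 bytes: K' = dd d5 01 ad.
K' ⊕ ipad = eb e3 37 9b; K' ⊕ opad = 81 89 5d f1.
Inner hash: even-index sum = 619 mod 256 = 107; odd-index sum = 556 mod 256 = 44 → 6b 2c.
Outer hash (recomputed tag): even-index sum = 329 mod 256 = 73; odd-index sum = 422 mod 256 = 166 → 49 a6.
Recomputed tag = 49a6; claimed = 4999 → mismatch.

invalid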